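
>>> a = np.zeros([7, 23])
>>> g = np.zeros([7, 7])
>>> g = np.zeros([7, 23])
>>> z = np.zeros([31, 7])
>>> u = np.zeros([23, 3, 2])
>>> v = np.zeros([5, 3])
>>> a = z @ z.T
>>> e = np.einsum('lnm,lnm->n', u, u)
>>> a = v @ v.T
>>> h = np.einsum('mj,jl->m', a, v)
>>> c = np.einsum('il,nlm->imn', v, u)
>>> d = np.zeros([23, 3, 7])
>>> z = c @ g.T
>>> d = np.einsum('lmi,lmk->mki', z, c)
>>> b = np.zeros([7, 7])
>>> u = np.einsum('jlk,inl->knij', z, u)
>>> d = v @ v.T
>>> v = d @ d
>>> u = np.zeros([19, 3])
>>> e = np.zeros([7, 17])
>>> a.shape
(5, 5)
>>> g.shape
(7, 23)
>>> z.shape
(5, 2, 7)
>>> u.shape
(19, 3)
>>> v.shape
(5, 5)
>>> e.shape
(7, 17)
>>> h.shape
(5,)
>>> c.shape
(5, 2, 23)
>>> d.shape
(5, 5)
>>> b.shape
(7, 7)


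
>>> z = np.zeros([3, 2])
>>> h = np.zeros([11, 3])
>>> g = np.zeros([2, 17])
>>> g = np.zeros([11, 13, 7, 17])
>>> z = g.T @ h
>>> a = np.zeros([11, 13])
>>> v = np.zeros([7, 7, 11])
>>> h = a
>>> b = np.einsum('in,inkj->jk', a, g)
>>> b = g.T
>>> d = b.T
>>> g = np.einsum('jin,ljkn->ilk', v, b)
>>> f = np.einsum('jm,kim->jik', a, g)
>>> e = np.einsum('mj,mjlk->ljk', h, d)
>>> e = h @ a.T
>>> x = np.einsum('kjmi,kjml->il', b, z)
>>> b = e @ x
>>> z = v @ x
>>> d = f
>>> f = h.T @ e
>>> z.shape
(7, 7, 3)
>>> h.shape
(11, 13)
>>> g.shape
(7, 17, 13)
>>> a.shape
(11, 13)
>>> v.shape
(7, 7, 11)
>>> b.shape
(11, 3)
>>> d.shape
(11, 17, 7)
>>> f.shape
(13, 11)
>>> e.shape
(11, 11)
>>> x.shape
(11, 3)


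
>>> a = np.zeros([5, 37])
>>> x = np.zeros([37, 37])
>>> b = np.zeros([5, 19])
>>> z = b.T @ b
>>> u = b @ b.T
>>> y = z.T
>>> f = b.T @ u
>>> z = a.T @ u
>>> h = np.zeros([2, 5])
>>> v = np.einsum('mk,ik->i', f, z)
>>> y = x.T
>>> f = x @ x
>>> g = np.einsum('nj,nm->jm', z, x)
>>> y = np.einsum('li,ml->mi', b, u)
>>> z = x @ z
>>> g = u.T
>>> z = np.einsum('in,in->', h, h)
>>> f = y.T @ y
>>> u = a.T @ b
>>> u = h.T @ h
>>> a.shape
(5, 37)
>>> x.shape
(37, 37)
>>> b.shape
(5, 19)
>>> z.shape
()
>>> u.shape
(5, 5)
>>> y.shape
(5, 19)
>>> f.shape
(19, 19)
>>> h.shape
(2, 5)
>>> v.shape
(37,)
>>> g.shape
(5, 5)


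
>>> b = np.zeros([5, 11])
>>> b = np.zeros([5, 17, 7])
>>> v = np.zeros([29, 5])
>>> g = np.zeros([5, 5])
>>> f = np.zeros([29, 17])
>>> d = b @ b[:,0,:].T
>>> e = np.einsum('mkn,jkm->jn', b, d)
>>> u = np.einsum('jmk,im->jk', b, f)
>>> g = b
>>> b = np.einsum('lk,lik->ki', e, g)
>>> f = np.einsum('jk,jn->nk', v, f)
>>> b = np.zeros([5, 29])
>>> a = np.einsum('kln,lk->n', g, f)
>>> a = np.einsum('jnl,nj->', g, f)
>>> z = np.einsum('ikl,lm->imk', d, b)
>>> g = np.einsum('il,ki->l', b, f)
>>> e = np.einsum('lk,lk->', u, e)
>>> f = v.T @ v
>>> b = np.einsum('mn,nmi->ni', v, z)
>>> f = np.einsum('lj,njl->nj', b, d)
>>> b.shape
(5, 17)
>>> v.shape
(29, 5)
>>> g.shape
(29,)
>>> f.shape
(5, 17)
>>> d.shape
(5, 17, 5)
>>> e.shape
()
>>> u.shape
(5, 7)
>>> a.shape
()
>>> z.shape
(5, 29, 17)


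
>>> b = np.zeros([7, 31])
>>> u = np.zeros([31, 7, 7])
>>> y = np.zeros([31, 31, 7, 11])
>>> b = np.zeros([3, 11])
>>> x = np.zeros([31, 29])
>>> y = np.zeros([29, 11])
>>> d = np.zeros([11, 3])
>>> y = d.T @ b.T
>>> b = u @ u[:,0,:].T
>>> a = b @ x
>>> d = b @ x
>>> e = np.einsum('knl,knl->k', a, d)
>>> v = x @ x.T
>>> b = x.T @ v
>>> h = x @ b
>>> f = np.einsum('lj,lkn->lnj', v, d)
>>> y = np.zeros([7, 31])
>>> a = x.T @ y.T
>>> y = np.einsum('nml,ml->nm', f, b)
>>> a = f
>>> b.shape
(29, 31)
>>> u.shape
(31, 7, 7)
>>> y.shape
(31, 29)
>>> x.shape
(31, 29)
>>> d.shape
(31, 7, 29)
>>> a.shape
(31, 29, 31)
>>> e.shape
(31,)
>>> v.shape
(31, 31)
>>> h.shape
(31, 31)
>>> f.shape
(31, 29, 31)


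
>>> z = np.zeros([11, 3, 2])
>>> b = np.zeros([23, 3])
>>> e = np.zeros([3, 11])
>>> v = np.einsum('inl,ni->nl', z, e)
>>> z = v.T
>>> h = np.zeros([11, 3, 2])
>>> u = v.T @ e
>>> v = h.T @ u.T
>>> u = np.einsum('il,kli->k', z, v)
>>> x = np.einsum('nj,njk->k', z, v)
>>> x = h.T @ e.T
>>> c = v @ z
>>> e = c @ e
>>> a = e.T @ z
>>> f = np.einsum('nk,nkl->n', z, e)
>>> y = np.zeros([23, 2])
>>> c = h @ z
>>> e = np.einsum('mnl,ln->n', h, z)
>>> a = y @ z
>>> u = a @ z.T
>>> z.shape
(2, 3)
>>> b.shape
(23, 3)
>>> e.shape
(3,)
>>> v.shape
(2, 3, 2)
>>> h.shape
(11, 3, 2)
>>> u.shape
(23, 2)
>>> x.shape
(2, 3, 3)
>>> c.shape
(11, 3, 3)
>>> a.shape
(23, 3)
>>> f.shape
(2,)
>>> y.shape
(23, 2)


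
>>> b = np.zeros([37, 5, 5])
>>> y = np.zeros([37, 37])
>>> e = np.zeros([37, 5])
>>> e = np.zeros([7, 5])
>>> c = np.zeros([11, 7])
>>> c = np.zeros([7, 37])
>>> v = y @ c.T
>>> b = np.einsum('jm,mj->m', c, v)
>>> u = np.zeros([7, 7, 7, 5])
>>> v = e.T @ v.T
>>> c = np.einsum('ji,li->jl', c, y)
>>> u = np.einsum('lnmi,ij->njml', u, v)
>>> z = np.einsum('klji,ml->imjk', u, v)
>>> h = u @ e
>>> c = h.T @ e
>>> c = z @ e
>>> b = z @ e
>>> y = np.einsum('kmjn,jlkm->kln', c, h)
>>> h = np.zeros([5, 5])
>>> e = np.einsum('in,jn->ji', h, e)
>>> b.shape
(7, 5, 7, 5)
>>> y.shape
(7, 37, 5)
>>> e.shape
(7, 5)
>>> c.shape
(7, 5, 7, 5)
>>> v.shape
(5, 37)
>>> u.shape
(7, 37, 7, 7)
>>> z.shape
(7, 5, 7, 7)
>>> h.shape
(5, 5)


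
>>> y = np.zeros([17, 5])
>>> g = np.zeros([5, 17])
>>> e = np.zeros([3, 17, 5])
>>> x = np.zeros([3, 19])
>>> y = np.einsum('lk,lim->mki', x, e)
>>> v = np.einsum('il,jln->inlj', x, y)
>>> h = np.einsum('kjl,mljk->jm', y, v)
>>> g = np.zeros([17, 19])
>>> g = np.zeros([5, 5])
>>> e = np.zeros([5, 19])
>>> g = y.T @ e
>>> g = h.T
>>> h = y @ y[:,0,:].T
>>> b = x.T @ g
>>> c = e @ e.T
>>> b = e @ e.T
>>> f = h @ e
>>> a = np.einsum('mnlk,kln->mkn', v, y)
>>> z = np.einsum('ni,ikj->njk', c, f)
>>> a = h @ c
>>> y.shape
(5, 19, 17)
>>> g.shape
(3, 19)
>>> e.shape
(5, 19)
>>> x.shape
(3, 19)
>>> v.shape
(3, 17, 19, 5)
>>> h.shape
(5, 19, 5)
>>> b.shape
(5, 5)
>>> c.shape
(5, 5)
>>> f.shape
(5, 19, 19)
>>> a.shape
(5, 19, 5)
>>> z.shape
(5, 19, 19)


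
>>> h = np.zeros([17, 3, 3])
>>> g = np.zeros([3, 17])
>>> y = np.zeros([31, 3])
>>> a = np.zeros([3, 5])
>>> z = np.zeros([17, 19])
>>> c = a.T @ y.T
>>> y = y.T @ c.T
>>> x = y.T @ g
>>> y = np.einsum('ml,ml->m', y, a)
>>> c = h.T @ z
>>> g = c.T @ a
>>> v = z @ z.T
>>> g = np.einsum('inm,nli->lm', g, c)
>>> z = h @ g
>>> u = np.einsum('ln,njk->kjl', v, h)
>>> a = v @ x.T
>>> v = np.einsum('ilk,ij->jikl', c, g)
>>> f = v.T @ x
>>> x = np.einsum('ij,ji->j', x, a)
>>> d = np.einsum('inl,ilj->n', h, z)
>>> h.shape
(17, 3, 3)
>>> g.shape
(3, 5)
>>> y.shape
(3,)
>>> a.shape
(17, 5)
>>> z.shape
(17, 3, 5)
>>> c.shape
(3, 3, 19)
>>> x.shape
(17,)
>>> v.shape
(5, 3, 19, 3)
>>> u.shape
(3, 3, 17)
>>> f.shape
(3, 19, 3, 17)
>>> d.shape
(3,)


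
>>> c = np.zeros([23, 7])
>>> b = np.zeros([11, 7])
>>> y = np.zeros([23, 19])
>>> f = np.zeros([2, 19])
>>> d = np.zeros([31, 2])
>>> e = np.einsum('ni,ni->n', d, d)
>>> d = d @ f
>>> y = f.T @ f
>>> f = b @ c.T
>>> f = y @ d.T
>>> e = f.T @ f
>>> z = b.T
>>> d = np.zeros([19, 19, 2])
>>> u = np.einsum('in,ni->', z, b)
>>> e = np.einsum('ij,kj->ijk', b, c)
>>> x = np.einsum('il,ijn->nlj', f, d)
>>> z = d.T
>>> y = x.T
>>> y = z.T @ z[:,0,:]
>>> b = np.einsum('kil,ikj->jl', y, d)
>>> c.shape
(23, 7)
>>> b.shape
(2, 19)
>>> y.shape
(19, 19, 19)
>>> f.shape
(19, 31)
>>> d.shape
(19, 19, 2)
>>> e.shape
(11, 7, 23)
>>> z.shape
(2, 19, 19)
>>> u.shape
()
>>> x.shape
(2, 31, 19)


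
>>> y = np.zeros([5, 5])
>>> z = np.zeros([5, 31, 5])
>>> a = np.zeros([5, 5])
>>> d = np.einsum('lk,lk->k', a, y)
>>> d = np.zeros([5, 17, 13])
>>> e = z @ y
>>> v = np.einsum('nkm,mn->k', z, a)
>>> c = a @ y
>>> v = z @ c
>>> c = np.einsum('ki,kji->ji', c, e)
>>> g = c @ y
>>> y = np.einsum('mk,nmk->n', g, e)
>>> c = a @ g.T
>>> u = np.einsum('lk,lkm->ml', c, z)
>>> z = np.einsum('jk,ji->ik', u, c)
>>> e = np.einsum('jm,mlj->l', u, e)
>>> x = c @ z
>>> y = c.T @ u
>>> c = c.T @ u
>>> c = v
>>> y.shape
(31, 5)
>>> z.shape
(31, 5)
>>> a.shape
(5, 5)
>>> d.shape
(5, 17, 13)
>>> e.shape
(31,)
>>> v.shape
(5, 31, 5)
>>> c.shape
(5, 31, 5)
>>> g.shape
(31, 5)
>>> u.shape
(5, 5)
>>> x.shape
(5, 5)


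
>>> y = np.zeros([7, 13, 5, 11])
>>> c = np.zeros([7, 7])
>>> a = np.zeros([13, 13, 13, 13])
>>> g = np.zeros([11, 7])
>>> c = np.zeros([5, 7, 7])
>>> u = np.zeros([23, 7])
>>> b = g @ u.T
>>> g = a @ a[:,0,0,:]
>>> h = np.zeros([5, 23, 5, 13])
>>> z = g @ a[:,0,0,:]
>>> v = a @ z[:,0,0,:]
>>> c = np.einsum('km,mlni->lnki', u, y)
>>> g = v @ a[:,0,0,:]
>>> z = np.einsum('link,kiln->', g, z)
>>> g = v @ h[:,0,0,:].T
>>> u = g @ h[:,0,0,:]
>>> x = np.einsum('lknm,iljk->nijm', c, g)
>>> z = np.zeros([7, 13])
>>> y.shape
(7, 13, 5, 11)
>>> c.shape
(13, 5, 23, 11)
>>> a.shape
(13, 13, 13, 13)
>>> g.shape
(13, 13, 13, 5)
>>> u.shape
(13, 13, 13, 13)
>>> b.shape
(11, 23)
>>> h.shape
(5, 23, 5, 13)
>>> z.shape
(7, 13)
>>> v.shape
(13, 13, 13, 13)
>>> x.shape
(23, 13, 13, 11)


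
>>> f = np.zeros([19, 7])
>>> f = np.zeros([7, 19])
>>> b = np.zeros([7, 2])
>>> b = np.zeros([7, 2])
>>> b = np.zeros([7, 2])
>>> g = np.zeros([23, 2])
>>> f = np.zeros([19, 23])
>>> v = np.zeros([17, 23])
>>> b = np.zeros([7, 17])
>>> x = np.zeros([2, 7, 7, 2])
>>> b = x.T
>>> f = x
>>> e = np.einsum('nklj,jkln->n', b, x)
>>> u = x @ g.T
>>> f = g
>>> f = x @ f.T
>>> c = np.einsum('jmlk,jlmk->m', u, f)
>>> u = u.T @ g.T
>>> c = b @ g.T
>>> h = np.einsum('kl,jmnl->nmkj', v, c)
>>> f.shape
(2, 7, 7, 23)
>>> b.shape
(2, 7, 7, 2)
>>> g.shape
(23, 2)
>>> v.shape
(17, 23)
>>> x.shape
(2, 7, 7, 2)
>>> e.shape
(2,)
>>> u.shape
(23, 7, 7, 23)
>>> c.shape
(2, 7, 7, 23)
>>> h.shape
(7, 7, 17, 2)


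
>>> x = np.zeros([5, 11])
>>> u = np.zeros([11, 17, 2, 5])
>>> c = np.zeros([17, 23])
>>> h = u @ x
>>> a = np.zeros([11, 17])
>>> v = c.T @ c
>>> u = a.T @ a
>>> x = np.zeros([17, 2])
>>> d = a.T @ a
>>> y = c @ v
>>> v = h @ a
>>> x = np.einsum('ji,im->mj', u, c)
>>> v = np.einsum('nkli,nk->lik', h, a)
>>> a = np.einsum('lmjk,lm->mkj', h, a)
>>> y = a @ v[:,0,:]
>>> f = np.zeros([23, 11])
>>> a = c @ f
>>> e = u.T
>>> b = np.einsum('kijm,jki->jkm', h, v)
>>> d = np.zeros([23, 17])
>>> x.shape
(23, 17)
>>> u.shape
(17, 17)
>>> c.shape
(17, 23)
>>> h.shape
(11, 17, 2, 11)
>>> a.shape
(17, 11)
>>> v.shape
(2, 11, 17)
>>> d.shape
(23, 17)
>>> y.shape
(17, 11, 17)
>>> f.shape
(23, 11)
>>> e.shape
(17, 17)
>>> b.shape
(2, 11, 11)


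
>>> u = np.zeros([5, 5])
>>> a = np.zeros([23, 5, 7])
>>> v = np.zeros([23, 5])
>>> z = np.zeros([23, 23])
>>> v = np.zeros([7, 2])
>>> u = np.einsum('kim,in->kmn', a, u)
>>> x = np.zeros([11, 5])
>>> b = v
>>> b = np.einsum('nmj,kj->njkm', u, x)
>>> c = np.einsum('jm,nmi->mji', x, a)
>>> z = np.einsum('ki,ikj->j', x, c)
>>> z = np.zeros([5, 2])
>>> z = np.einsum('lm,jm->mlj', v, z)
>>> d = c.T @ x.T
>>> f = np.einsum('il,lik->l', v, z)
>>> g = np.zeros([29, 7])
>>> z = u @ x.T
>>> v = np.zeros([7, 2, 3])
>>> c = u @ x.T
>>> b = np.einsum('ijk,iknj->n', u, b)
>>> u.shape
(23, 7, 5)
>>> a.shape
(23, 5, 7)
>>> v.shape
(7, 2, 3)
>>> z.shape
(23, 7, 11)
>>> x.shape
(11, 5)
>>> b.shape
(11,)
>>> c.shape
(23, 7, 11)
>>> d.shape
(7, 11, 11)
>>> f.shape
(2,)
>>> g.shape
(29, 7)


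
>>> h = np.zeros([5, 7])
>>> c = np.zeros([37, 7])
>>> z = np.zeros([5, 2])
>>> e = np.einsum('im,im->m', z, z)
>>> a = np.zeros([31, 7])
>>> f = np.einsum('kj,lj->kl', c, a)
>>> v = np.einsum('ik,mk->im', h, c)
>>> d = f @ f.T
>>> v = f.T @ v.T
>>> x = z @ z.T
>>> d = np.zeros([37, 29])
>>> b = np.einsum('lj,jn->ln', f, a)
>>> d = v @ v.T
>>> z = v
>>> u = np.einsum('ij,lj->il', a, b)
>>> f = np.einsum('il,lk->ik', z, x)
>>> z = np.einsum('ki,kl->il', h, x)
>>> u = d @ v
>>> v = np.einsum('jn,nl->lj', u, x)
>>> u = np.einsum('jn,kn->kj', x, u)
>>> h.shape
(5, 7)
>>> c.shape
(37, 7)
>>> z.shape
(7, 5)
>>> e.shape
(2,)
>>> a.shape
(31, 7)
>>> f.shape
(31, 5)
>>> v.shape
(5, 31)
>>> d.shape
(31, 31)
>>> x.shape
(5, 5)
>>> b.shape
(37, 7)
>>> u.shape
(31, 5)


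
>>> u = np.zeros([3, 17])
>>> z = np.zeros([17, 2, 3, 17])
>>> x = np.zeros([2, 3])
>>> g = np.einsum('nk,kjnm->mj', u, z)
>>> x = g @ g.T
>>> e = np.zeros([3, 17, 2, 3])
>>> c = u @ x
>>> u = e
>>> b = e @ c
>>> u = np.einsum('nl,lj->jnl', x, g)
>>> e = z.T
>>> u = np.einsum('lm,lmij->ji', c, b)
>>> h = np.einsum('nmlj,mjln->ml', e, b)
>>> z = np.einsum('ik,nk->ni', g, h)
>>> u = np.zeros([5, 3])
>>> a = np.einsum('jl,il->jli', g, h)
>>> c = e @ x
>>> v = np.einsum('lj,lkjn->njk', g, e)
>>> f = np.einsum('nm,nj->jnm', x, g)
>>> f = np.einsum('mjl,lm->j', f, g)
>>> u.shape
(5, 3)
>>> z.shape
(3, 17)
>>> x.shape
(17, 17)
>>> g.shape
(17, 2)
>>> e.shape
(17, 3, 2, 17)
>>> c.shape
(17, 3, 2, 17)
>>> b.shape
(3, 17, 2, 17)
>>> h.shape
(3, 2)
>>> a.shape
(17, 2, 3)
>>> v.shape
(17, 2, 3)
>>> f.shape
(17,)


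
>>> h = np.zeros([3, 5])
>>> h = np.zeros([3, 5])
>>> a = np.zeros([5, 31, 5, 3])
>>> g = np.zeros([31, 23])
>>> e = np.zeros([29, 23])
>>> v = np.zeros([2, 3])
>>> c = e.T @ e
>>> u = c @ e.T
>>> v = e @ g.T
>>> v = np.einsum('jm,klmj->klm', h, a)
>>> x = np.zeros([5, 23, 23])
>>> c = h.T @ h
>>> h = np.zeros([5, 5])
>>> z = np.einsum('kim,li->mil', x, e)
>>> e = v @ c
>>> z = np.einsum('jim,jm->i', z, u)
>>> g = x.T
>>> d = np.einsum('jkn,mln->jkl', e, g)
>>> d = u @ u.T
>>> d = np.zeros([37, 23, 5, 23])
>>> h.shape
(5, 5)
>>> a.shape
(5, 31, 5, 3)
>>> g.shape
(23, 23, 5)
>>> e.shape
(5, 31, 5)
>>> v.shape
(5, 31, 5)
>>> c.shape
(5, 5)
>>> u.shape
(23, 29)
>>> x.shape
(5, 23, 23)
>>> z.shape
(23,)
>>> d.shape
(37, 23, 5, 23)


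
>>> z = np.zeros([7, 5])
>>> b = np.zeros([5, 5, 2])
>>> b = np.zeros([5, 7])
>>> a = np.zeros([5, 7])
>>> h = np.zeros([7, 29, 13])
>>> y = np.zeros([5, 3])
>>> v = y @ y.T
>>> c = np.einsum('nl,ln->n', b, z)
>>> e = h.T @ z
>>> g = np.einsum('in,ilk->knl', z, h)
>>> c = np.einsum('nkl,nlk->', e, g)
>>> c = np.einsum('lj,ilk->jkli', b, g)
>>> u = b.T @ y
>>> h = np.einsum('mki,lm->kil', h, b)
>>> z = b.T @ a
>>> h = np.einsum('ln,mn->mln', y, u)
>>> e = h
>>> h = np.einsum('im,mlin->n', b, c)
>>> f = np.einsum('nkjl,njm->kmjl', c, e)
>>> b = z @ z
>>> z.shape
(7, 7)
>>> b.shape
(7, 7)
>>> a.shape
(5, 7)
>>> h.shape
(13,)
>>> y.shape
(5, 3)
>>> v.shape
(5, 5)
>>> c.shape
(7, 29, 5, 13)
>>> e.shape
(7, 5, 3)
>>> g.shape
(13, 5, 29)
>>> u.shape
(7, 3)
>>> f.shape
(29, 3, 5, 13)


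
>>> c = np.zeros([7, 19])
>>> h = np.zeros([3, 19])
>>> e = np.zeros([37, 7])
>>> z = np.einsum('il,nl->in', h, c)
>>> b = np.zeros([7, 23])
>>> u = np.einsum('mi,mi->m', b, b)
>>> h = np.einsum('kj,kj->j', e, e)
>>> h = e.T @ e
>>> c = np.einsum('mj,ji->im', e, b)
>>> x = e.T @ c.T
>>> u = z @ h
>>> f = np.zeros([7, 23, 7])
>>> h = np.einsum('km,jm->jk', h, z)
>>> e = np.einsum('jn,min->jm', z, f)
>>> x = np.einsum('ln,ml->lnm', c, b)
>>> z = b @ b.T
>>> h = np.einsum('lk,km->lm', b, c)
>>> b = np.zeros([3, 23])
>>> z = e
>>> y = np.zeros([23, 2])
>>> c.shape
(23, 37)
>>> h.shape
(7, 37)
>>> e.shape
(3, 7)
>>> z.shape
(3, 7)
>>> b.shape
(3, 23)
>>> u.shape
(3, 7)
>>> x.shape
(23, 37, 7)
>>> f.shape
(7, 23, 7)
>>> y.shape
(23, 2)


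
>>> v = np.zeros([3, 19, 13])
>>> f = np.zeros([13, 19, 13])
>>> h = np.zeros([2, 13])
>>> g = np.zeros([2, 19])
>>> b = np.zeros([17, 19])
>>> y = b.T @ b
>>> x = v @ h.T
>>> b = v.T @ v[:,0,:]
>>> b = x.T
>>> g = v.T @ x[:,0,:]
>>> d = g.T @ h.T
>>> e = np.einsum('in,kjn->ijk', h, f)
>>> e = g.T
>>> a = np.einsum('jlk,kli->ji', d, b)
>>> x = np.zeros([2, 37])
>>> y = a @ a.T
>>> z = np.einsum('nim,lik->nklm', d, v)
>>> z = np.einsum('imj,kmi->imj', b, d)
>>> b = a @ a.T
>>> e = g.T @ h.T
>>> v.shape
(3, 19, 13)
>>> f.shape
(13, 19, 13)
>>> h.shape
(2, 13)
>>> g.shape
(13, 19, 2)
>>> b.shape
(2, 2)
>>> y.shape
(2, 2)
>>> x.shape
(2, 37)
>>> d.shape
(2, 19, 2)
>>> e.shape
(2, 19, 2)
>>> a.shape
(2, 3)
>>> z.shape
(2, 19, 3)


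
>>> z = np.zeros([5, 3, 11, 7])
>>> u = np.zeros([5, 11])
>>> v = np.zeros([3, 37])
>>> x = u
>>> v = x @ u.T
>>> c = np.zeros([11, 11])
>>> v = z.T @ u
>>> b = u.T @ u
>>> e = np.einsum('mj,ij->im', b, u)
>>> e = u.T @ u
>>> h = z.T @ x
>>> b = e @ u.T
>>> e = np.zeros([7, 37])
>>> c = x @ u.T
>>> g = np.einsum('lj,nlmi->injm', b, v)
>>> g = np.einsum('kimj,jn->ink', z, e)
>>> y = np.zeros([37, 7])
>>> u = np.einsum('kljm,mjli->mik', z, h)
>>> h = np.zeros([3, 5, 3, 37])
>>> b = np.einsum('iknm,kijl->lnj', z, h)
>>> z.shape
(5, 3, 11, 7)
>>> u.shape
(7, 11, 5)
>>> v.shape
(7, 11, 3, 11)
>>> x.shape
(5, 11)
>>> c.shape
(5, 5)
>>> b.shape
(37, 11, 3)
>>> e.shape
(7, 37)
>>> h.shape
(3, 5, 3, 37)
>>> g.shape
(3, 37, 5)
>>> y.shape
(37, 7)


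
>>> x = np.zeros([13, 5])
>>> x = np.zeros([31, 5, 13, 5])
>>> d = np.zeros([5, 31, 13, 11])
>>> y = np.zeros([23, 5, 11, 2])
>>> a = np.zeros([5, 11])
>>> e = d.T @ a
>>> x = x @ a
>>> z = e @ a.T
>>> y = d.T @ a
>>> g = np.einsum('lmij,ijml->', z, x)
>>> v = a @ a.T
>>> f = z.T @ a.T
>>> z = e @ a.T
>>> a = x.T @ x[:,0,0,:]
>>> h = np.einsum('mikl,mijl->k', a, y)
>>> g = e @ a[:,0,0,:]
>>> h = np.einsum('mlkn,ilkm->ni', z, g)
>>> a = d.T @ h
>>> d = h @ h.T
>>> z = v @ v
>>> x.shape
(31, 5, 13, 11)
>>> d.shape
(5, 5)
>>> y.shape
(11, 13, 31, 11)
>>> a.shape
(11, 13, 31, 11)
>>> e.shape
(11, 13, 31, 11)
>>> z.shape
(5, 5)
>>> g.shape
(11, 13, 31, 11)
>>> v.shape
(5, 5)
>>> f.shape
(5, 31, 13, 5)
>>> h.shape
(5, 11)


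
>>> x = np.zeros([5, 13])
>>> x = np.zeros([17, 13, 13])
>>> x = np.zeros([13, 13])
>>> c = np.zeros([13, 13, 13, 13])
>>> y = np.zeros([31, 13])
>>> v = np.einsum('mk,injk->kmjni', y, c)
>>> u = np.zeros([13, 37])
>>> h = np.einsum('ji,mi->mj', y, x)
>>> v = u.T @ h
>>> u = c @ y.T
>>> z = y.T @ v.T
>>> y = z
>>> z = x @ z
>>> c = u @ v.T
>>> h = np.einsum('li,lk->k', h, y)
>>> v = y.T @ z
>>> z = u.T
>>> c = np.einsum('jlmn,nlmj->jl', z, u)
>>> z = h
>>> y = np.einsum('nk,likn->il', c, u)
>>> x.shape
(13, 13)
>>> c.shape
(31, 13)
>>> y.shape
(13, 13)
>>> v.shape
(37, 37)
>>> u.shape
(13, 13, 13, 31)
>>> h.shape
(37,)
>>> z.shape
(37,)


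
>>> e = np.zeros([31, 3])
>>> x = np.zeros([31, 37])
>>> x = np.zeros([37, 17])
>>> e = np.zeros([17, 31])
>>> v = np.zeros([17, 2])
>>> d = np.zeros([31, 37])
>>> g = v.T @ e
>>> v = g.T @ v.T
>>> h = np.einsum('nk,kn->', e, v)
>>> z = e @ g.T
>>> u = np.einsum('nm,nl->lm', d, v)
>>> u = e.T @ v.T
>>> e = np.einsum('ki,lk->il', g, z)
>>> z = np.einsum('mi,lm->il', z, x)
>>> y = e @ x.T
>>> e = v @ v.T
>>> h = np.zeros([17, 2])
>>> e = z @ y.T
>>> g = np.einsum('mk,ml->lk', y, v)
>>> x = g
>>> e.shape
(2, 31)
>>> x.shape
(17, 37)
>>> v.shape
(31, 17)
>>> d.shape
(31, 37)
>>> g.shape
(17, 37)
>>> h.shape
(17, 2)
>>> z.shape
(2, 37)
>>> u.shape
(31, 31)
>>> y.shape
(31, 37)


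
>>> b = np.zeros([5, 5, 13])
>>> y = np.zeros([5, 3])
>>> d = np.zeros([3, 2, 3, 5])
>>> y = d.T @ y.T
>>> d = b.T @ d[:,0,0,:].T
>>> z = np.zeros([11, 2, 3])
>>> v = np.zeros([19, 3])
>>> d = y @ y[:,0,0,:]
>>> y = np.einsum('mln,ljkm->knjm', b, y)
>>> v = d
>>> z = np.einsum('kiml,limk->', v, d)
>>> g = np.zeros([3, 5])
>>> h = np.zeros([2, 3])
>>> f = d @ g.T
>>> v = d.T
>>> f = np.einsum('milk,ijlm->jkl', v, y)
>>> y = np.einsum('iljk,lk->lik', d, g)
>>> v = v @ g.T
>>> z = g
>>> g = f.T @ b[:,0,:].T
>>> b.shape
(5, 5, 13)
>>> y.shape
(3, 5, 5)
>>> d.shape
(5, 3, 2, 5)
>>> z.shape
(3, 5)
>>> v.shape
(5, 2, 3, 3)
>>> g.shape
(3, 5, 5)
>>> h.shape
(2, 3)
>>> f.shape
(13, 5, 3)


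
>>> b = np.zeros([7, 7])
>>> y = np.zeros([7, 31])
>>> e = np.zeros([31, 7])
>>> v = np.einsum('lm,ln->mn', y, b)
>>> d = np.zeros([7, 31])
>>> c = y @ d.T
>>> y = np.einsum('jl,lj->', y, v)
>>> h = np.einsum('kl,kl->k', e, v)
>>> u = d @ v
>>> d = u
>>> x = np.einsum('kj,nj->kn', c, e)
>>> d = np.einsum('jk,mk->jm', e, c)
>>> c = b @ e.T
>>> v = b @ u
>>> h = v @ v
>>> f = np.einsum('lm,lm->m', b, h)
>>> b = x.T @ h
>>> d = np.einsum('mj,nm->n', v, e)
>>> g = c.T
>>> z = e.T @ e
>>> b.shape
(31, 7)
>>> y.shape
()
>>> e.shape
(31, 7)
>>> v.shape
(7, 7)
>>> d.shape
(31,)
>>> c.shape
(7, 31)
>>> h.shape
(7, 7)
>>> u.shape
(7, 7)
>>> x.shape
(7, 31)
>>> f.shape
(7,)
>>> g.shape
(31, 7)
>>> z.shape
(7, 7)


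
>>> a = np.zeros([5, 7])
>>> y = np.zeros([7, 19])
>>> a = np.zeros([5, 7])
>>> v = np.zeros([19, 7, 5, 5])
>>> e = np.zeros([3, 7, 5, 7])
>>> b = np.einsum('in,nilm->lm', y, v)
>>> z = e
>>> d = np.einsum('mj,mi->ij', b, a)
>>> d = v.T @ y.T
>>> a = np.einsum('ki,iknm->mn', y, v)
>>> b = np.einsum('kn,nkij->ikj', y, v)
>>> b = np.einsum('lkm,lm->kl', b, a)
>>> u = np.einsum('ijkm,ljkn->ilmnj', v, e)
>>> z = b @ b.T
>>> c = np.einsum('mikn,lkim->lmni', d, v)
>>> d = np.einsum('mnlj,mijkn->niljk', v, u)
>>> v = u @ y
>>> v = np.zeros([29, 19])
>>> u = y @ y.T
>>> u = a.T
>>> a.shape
(5, 5)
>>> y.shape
(7, 19)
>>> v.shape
(29, 19)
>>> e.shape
(3, 7, 5, 7)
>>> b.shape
(7, 5)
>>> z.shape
(7, 7)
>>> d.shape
(7, 3, 5, 5, 7)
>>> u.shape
(5, 5)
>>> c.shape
(19, 5, 7, 5)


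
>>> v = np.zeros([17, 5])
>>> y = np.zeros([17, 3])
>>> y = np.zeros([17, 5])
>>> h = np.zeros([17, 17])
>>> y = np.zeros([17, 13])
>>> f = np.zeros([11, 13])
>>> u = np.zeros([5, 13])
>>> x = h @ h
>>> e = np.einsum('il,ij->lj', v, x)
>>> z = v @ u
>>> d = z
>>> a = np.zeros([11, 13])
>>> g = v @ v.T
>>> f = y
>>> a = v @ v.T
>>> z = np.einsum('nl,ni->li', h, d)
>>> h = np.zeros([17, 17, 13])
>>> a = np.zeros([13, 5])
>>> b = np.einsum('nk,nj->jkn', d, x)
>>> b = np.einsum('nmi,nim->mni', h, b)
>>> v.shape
(17, 5)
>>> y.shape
(17, 13)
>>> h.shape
(17, 17, 13)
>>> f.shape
(17, 13)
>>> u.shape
(5, 13)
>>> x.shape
(17, 17)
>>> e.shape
(5, 17)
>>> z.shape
(17, 13)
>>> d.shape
(17, 13)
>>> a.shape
(13, 5)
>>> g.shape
(17, 17)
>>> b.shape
(17, 17, 13)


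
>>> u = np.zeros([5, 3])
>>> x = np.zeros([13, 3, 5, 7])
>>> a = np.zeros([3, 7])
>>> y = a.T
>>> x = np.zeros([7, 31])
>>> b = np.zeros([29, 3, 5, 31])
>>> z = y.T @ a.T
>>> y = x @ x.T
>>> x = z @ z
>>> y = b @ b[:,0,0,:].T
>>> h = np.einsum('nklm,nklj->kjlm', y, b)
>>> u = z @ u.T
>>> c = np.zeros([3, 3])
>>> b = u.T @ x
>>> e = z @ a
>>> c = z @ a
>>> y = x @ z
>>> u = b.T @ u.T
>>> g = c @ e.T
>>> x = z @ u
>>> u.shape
(3, 3)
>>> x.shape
(3, 3)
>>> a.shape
(3, 7)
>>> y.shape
(3, 3)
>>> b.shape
(5, 3)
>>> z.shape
(3, 3)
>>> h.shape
(3, 31, 5, 29)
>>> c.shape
(3, 7)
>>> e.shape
(3, 7)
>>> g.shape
(3, 3)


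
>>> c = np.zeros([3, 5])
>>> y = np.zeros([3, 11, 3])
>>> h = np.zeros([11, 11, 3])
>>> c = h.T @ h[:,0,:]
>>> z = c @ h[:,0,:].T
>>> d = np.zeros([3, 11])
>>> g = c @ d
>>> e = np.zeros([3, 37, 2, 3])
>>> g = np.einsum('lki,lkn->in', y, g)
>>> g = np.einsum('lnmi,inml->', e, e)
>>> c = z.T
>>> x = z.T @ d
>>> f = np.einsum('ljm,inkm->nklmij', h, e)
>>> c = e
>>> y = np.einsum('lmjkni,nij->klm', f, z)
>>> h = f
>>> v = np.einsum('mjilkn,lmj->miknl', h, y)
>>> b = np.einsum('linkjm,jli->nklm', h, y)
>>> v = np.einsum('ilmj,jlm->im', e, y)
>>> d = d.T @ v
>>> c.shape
(3, 37, 2, 3)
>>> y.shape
(3, 37, 2)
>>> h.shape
(37, 2, 11, 3, 3, 11)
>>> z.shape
(3, 11, 11)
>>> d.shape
(11, 2)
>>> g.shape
()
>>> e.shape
(3, 37, 2, 3)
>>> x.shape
(11, 11, 11)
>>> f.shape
(37, 2, 11, 3, 3, 11)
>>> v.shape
(3, 2)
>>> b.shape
(11, 3, 37, 11)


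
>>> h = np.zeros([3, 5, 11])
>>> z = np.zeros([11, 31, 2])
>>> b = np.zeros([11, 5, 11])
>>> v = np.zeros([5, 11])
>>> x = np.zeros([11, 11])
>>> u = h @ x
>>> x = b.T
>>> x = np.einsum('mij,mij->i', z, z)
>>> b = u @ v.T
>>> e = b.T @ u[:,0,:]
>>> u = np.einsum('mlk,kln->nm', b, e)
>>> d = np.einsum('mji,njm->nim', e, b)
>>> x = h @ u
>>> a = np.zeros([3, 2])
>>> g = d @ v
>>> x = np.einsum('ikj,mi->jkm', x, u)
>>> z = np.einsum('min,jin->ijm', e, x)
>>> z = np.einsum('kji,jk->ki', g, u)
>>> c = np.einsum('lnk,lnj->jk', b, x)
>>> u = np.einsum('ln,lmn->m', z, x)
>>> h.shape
(3, 5, 11)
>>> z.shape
(3, 11)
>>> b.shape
(3, 5, 5)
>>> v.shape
(5, 11)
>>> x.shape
(3, 5, 11)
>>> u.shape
(5,)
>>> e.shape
(5, 5, 11)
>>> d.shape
(3, 11, 5)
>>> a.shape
(3, 2)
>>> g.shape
(3, 11, 11)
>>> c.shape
(11, 5)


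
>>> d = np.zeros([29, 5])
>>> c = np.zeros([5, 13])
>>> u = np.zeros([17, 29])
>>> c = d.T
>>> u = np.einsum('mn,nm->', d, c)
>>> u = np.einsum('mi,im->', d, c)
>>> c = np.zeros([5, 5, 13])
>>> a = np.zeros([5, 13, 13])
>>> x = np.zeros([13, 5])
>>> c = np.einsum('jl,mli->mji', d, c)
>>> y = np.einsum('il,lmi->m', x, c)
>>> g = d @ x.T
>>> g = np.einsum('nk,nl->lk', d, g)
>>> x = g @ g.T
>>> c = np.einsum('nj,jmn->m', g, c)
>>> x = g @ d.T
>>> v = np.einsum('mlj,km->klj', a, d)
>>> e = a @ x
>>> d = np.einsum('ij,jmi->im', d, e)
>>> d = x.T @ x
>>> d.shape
(29, 29)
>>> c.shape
(29,)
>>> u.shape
()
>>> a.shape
(5, 13, 13)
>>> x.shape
(13, 29)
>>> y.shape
(29,)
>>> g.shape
(13, 5)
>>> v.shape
(29, 13, 13)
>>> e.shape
(5, 13, 29)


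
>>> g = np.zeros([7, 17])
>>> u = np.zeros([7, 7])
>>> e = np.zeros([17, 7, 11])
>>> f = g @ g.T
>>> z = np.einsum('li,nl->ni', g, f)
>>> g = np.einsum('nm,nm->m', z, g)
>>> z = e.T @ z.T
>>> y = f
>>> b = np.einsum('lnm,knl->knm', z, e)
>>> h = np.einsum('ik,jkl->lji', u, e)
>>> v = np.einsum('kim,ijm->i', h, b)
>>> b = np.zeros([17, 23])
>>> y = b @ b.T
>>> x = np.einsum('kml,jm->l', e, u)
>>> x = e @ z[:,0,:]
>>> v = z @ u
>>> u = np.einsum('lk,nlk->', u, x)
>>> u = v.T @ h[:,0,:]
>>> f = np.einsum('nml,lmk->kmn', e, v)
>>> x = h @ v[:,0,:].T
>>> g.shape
(17,)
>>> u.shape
(7, 7, 7)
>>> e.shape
(17, 7, 11)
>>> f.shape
(7, 7, 17)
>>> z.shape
(11, 7, 7)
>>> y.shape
(17, 17)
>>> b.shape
(17, 23)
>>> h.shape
(11, 17, 7)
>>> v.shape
(11, 7, 7)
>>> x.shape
(11, 17, 11)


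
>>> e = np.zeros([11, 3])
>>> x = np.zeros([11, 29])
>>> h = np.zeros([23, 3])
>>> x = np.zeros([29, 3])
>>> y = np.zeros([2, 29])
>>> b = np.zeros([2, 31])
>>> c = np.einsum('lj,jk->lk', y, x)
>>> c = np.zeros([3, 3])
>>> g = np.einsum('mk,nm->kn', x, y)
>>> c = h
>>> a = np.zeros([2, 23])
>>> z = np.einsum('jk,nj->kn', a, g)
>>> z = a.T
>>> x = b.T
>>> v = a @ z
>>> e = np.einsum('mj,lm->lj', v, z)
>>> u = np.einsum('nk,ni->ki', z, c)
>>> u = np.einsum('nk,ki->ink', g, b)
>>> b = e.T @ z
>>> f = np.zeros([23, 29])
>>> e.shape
(23, 2)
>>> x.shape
(31, 2)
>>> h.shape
(23, 3)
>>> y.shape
(2, 29)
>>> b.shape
(2, 2)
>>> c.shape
(23, 3)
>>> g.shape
(3, 2)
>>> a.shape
(2, 23)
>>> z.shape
(23, 2)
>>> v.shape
(2, 2)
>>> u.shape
(31, 3, 2)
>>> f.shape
(23, 29)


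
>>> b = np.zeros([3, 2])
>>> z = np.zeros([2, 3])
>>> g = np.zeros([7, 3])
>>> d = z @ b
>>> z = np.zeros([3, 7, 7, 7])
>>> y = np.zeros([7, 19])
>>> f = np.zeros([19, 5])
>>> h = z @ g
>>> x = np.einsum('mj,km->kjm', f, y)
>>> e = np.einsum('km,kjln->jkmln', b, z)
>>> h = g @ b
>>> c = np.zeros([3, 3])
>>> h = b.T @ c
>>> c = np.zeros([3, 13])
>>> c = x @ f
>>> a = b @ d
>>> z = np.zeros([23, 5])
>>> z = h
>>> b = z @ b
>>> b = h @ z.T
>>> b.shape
(2, 2)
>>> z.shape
(2, 3)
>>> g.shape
(7, 3)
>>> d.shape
(2, 2)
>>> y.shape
(7, 19)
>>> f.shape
(19, 5)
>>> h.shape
(2, 3)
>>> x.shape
(7, 5, 19)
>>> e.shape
(7, 3, 2, 7, 7)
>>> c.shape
(7, 5, 5)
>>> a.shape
(3, 2)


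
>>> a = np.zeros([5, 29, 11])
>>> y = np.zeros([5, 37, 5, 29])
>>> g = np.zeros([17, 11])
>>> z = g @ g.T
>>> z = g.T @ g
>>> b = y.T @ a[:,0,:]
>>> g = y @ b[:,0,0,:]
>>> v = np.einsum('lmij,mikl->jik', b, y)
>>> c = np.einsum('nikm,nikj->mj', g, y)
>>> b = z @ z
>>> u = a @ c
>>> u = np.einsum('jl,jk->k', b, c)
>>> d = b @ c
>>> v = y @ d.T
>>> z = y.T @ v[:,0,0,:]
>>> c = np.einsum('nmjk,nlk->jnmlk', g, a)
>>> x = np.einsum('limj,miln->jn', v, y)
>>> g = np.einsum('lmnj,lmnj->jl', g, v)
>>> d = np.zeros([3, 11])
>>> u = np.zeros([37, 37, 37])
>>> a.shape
(5, 29, 11)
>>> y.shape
(5, 37, 5, 29)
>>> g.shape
(11, 5)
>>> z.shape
(29, 5, 37, 11)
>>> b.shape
(11, 11)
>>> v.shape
(5, 37, 5, 11)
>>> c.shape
(5, 5, 37, 29, 11)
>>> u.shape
(37, 37, 37)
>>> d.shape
(3, 11)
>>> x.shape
(11, 29)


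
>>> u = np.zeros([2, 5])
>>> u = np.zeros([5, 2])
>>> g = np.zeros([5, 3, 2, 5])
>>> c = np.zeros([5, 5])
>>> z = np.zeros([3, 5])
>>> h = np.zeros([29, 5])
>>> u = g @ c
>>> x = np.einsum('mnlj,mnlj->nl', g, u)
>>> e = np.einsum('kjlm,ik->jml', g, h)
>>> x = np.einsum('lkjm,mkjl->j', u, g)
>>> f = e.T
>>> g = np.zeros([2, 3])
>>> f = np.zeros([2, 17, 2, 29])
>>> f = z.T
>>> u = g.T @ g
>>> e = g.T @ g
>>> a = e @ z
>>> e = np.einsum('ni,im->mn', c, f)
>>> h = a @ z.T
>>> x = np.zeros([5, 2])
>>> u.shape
(3, 3)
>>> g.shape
(2, 3)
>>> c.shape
(5, 5)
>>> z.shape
(3, 5)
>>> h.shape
(3, 3)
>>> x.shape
(5, 2)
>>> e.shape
(3, 5)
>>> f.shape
(5, 3)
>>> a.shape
(3, 5)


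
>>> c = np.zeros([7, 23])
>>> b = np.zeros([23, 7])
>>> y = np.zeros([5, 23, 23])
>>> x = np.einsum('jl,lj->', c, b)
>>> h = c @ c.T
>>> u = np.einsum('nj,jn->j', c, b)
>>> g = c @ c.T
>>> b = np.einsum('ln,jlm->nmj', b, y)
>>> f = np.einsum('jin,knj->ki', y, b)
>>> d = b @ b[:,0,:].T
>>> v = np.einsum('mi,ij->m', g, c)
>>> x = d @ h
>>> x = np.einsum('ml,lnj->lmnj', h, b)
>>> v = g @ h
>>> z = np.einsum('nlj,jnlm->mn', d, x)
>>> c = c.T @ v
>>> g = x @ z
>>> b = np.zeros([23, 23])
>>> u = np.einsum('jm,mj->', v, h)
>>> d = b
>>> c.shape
(23, 7)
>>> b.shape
(23, 23)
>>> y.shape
(5, 23, 23)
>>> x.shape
(7, 7, 23, 5)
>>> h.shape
(7, 7)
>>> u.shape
()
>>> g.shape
(7, 7, 23, 7)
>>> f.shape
(7, 23)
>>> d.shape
(23, 23)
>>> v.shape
(7, 7)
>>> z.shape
(5, 7)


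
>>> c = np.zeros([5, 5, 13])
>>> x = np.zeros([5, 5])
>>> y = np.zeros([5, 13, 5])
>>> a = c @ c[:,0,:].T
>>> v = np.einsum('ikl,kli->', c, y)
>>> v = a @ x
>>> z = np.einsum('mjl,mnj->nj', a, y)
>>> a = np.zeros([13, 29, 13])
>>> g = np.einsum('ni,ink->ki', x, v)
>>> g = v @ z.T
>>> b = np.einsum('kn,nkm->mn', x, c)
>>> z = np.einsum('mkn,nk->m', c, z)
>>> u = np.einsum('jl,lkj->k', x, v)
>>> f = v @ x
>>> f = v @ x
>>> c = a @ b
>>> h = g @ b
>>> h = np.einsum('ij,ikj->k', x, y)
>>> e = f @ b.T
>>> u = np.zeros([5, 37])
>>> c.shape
(13, 29, 5)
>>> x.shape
(5, 5)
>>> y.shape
(5, 13, 5)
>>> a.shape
(13, 29, 13)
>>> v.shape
(5, 5, 5)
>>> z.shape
(5,)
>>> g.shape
(5, 5, 13)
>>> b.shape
(13, 5)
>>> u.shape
(5, 37)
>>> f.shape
(5, 5, 5)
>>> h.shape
(13,)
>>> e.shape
(5, 5, 13)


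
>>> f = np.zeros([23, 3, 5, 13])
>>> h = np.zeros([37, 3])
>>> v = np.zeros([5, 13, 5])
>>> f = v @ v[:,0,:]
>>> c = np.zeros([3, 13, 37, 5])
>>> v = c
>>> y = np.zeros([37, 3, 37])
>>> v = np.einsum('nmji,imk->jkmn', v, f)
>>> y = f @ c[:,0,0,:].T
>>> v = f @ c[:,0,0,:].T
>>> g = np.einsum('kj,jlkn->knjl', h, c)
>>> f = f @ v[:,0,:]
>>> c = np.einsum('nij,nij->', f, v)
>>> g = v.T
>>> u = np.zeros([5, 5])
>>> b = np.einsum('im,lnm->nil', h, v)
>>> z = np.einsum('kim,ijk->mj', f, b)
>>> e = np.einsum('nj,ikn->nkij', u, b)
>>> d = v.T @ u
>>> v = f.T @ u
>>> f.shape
(5, 13, 3)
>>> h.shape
(37, 3)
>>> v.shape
(3, 13, 5)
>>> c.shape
()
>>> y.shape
(5, 13, 3)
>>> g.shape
(3, 13, 5)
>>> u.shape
(5, 5)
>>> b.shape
(13, 37, 5)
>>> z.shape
(3, 37)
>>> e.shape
(5, 37, 13, 5)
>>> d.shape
(3, 13, 5)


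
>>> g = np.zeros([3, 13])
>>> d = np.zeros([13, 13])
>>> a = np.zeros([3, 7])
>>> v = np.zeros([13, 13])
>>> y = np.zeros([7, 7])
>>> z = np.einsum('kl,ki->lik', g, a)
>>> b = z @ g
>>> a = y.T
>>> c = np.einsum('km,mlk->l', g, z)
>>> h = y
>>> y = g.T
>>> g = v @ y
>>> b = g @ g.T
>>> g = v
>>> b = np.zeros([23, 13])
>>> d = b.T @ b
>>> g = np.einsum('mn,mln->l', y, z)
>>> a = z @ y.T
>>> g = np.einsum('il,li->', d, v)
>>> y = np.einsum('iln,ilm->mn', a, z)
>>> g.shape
()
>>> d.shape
(13, 13)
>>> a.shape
(13, 7, 13)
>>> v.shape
(13, 13)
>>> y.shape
(3, 13)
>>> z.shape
(13, 7, 3)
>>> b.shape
(23, 13)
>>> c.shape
(7,)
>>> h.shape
(7, 7)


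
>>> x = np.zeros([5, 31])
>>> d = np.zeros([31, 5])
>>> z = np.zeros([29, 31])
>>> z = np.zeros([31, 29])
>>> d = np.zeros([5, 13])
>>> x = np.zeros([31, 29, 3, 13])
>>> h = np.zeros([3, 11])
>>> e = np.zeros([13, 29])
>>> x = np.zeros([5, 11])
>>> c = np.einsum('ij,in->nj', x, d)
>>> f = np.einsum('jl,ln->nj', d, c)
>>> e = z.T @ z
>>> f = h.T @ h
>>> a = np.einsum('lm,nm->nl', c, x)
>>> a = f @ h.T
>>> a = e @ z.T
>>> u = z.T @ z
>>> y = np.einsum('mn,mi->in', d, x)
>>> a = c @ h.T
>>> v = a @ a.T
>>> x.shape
(5, 11)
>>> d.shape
(5, 13)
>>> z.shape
(31, 29)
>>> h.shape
(3, 11)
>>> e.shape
(29, 29)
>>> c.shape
(13, 11)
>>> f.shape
(11, 11)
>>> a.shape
(13, 3)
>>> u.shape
(29, 29)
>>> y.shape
(11, 13)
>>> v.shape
(13, 13)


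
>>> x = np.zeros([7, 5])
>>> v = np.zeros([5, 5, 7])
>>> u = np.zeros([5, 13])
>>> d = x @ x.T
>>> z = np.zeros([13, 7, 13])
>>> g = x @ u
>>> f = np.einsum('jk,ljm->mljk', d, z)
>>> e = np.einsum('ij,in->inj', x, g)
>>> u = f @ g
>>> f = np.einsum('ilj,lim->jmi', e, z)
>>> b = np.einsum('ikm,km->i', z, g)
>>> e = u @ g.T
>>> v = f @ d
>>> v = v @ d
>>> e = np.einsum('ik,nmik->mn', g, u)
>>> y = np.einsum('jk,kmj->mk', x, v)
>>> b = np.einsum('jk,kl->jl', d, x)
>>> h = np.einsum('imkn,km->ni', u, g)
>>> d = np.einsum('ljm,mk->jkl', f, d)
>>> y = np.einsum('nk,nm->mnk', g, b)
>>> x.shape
(7, 5)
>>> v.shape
(5, 13, 7)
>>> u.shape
(13, 13, 7, 13)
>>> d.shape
(13, 7, 5)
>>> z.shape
(13, 7, 13)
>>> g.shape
(7, 13)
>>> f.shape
(5, 13, 7)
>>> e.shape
(13, 13)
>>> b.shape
(7, 5)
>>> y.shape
(5, 7, 13)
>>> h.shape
(13, 13)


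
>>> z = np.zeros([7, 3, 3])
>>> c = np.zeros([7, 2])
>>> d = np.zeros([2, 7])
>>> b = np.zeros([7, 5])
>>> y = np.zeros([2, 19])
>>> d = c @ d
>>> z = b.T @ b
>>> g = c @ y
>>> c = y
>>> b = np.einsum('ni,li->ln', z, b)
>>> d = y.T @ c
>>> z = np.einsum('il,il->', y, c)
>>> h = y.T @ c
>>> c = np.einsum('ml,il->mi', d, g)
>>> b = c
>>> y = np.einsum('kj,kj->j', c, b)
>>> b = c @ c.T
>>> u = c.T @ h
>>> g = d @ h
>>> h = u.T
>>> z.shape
()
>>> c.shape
(19, 7)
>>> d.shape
(19, 19)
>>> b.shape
(19, 19)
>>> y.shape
(7,)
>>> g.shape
(19, 19)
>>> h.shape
(19, 7)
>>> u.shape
(7, 19)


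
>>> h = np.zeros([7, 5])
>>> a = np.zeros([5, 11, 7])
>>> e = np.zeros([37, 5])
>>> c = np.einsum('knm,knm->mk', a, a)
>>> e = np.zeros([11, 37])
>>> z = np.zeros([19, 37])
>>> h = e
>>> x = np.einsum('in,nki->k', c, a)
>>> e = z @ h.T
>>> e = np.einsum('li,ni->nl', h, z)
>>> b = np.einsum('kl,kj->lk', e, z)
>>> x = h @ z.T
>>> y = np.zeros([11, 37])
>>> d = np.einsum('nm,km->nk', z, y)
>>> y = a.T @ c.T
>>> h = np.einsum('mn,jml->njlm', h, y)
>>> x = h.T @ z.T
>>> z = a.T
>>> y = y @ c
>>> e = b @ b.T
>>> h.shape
(37, 7, 7, 11)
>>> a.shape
(5, 11, 7)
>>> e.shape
(11, 11)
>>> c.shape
(7, 5)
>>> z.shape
(7, 11, 5)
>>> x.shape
(11, 7, 7, 19)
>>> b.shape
(11, 19)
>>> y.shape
(7, 11, 5)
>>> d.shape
(19, 11)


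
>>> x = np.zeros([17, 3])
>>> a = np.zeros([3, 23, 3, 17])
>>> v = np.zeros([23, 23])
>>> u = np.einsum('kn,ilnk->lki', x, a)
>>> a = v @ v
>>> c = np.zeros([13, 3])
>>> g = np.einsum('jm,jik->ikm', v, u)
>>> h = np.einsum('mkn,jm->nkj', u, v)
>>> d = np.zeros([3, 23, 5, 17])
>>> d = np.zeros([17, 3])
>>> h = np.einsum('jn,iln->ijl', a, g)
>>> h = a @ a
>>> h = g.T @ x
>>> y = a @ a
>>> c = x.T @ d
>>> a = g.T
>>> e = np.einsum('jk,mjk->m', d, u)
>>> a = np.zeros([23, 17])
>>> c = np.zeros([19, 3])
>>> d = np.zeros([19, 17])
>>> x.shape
(17, 3)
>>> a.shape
(23, 17)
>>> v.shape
(23, 23)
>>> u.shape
(23, 17, 3)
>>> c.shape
(19, 3)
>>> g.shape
(17, 3, 23)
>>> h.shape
(23, 3, 3)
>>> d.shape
(19, 17)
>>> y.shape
(23, 23)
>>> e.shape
(23,)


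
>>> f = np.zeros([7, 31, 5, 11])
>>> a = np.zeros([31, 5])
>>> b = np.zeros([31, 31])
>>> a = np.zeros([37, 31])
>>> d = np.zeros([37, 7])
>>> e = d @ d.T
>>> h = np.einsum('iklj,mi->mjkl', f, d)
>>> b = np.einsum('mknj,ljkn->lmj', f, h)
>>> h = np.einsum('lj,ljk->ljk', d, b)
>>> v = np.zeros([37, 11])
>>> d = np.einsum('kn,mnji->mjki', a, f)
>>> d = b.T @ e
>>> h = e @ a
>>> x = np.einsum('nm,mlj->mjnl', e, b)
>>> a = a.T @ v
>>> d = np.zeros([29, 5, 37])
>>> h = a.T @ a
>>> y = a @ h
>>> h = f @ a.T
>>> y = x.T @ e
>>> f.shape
(7, 31, 5, 11)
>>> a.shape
(31, 11)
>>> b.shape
(37, 7, 11)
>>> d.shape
(29, 5, 37)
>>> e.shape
(37, 37)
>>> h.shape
(7, 31, 5, 31)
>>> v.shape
(37, 11)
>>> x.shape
(37, 11, 37, 7)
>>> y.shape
(7, 37, 11, 37)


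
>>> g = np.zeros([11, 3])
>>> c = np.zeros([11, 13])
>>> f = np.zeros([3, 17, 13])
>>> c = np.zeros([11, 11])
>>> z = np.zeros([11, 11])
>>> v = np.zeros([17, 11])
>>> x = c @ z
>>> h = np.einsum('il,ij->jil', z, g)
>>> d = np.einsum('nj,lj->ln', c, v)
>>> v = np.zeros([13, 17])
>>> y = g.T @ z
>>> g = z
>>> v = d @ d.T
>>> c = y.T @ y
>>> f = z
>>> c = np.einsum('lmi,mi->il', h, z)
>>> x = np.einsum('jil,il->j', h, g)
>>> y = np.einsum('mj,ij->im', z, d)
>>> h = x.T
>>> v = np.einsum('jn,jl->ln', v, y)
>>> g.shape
(11, 11)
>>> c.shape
(11, 3)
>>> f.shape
(11, 11)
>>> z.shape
(11, 11)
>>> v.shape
(11, 17)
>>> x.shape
(3,)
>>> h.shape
(3,)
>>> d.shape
(17, 11)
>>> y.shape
(17, 11)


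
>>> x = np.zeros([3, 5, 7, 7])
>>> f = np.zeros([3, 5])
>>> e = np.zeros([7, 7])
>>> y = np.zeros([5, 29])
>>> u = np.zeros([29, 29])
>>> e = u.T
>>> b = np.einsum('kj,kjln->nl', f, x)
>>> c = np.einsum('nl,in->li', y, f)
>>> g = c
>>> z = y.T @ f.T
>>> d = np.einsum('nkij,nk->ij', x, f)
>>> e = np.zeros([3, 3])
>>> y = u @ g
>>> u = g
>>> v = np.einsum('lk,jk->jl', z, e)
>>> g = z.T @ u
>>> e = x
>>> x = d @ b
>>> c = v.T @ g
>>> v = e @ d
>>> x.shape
(7, 7)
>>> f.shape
(3, 5)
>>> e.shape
(3, 5, 7, 7)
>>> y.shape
(29, 3)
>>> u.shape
(29, 3)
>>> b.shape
(7, 7)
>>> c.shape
(29, 3)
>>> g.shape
(3, 3)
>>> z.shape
(29, 3)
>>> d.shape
(7, 7)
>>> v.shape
(3, 5, 7, 7)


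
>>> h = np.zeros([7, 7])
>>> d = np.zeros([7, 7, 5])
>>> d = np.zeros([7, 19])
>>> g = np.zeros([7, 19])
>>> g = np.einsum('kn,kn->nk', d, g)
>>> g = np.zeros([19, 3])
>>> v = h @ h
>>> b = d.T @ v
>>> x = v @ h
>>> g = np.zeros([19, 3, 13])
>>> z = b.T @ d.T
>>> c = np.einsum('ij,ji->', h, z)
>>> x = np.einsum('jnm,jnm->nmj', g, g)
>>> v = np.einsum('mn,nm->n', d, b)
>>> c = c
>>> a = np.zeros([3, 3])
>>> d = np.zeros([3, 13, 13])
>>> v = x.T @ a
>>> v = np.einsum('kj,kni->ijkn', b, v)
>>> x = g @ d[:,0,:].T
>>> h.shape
(7, 7)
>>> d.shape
(3, 13, 13)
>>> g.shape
(19, 3, 13)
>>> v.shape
(3, 7, 19, 13)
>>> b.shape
(19, 7)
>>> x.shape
(19, 3, 3)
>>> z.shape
(7, 7)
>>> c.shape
()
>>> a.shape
(3, 3)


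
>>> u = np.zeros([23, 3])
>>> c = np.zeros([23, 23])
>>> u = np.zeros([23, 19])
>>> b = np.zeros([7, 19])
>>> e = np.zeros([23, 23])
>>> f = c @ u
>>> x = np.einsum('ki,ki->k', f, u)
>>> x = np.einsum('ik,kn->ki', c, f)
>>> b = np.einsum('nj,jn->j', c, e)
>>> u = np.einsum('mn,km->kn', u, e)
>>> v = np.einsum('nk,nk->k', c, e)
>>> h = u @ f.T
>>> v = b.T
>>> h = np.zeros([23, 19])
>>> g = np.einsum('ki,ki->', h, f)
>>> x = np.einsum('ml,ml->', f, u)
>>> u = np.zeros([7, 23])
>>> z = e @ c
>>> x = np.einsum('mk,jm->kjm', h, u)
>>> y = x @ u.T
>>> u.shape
(7, 23)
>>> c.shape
(23, 23)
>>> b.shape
(23,)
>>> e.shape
(23, 23)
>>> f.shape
(23, 19)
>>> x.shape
(19, 7, 23)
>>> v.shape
(23,)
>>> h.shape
(23, 19)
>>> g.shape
()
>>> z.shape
(23, 23)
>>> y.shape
(19, 7, 7)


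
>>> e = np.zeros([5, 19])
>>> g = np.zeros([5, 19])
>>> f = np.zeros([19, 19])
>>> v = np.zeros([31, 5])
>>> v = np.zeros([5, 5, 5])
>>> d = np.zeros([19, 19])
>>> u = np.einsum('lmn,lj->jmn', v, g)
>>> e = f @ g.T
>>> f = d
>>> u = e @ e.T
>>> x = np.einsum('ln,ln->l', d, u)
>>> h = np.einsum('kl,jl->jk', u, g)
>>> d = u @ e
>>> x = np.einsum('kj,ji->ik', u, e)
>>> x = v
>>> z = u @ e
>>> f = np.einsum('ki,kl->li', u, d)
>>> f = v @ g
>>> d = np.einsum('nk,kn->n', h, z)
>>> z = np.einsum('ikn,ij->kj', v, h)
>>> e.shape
(19, 5)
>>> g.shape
(5, 19)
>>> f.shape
(5, 5, 19)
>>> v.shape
(5, 5, 5)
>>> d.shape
(5,)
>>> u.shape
(19, 19)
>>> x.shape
(5, 5, 5)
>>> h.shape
(5, 19)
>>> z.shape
(5, 19)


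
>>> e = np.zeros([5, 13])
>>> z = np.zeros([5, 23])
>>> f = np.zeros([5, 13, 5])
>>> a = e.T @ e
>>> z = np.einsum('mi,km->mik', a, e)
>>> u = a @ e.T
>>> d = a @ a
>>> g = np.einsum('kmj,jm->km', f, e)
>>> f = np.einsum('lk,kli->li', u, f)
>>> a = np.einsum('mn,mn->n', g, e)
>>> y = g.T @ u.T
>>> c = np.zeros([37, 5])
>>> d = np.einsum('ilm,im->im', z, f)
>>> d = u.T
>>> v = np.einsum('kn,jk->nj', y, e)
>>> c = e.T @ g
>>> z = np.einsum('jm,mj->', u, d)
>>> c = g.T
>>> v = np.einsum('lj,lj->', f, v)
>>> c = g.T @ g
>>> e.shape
(5, 13)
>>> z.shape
()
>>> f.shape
(13, 5)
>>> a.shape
(13,)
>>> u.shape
(13, 5)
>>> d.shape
(5, 13)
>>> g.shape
(5, 13)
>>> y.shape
(13, 13)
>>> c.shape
(13, 13)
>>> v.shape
()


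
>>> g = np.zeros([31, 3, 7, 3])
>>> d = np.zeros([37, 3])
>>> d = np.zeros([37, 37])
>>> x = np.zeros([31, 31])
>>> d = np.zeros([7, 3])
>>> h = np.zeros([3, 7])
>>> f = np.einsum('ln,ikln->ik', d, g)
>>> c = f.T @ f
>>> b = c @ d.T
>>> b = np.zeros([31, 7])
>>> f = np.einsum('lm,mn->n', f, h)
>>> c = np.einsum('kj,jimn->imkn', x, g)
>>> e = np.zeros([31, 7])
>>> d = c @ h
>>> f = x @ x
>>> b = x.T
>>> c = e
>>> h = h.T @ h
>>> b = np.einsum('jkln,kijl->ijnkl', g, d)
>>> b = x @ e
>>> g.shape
(31, 3, 7, 3)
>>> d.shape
(3, 7, 31, 7)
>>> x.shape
(31, 31)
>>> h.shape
(7, 7)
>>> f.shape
(31, 31)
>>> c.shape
(31, 7)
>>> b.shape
(31, 7)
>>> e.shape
(31, 7)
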